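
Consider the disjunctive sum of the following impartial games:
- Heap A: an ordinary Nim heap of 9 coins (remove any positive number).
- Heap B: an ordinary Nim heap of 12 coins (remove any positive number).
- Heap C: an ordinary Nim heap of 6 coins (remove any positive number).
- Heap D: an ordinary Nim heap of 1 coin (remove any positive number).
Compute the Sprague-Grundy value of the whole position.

2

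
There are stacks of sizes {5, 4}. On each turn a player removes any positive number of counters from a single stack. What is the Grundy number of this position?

1

Nim-sum: 5 ⊕ 4 = 1.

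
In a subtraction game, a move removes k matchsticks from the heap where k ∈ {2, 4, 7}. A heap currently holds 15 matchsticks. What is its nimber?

0

Grundy values for subtraction set {2, 4, 7}:
k:     0  1  2  3  4  5  6  7  8  9 10 11 12 13 14 15
g(k):  0  0  1  1  2  2  0  3  1  0  2  1  0  2  1  0
So g(15) = 0.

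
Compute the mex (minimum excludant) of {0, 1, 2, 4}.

The values 0, 1, 2 are all present; 3 is the first non-negative integer missing from the set.

3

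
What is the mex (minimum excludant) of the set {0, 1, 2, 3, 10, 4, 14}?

The values 0, 1, 2, 3, 4 are all present; 5 is the first non-negative integer missing from the set.

5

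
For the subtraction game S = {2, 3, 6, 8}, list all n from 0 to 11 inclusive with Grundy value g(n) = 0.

0, 1, 5, 10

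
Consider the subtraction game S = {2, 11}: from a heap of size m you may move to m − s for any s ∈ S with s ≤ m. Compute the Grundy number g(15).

1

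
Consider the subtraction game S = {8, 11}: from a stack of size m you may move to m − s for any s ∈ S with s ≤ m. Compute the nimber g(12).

1

Grundy values for subtraction set {8, 11}:
g(0) = mex{} = 0
g(1) = mex{} = 0
g(2) = mex{} = 0
g(3) = mex{} = 0
g(4) = mex{} = 0
g(5) = mex{} = 0
g(6) = mex{} = 0
g(7) = mex{} = 0
g(8) = mex{0} = 1
g(9) = mex{0} = 1
g(10) = mex{0} = 1
g(11) = mex{0} = 1
g(12) = mex{0} = 1
So g(12) = 1.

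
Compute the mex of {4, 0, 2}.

1

0 is in the set but 1 is not, so the mex is 1.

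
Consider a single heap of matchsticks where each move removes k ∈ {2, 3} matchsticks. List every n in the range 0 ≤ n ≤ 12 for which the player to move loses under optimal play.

0, 1, 5, 6, 10, 11

Build the Grundy sequence with g(k) = mex{g(k−s) : s ∈ {2, 3}, s ≤ k}:
k:     0  1  2  3  4  5  6  7  8  9 10 11 12
g(k):  0  0  1  1  2  0  0  1  1  2  0  0  1
The P-positions (g = 0) in 0..12 are 0, 1, 5, 6, 10, 11.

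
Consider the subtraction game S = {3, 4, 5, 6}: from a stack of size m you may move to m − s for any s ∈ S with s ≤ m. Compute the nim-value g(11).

0

Compute g(0), g(1), … for moves {3, 4, 5, 6}:
g(0) = mex{} = 0
g(1) = mex{} = 0
g(2) = mex{} = 0
g(3) = mex{0} = 1
g(4) = mex{0} = 1
g(5) = mex{0} = 1
g(6) = mex{0,1} = 2
g(7) = mex{0,1} = 2
g(8) = mex{0,1} = 2
g(9) = mex{1,2} = 0
g(10) = mex{1,2} = 0
g(11) = mex{1,2} = 0
So g(11) = 0.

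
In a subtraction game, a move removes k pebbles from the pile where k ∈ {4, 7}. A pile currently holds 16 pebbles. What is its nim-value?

1

Grundy values for subtraction set {4, 7}:
k:     0  1  2  3  4  5  6  7  8  9 10 11 12 13 14 15 16
g(k):  0  0  0  0  1  1  1  1  2  2  2  0  0  0  0  1  1
So g(16) = 1.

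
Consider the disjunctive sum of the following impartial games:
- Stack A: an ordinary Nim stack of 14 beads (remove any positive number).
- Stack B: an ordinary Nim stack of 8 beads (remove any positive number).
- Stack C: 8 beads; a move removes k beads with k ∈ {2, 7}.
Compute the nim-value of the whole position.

4

Stack A is a plain Nim stack of size 14, so its Grundy value is 14.
Stack B is a plain Nim stack of size 8, so its Grundy value is 8.
Build the Grundy sequence for stack C with g(k) = mex{g(k−s) : s ∈ {2, 7}, s ≤ k}:
k:     0  1  2  3  4  5  6  7  8
g(k):  0  0  1  1  0  0  1  1  2
So g(8) = 2.
The value of a disjunctive sum is the nim-sum of the parts.
Combined value = 14 XOR 8 XOR 2 = 4.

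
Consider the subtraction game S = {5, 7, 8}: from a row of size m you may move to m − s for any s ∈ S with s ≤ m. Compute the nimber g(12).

2

Grundy values for subtraction set {5, 7, 8}:
k:     0  1  2  3  4  5  6  7  8  9 10 11 12
g(k):  0  0  0  0  0  1  1  1  1  1  2  2  2
So g(12) = 2.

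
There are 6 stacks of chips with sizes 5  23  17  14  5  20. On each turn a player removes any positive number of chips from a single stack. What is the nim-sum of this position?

28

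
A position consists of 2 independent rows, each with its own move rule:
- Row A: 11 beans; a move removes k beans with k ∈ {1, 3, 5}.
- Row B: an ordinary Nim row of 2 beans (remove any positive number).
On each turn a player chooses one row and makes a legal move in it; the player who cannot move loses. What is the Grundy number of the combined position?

Build the Grundy sequence for row A with g(k) = mex{g(k−s) : s ∈ {1, 3, 5}, s ≤ k}:
g(0) = mex{} = 0
g(1) = mex{0} = 1
g(2) = mex{1} = 0
g(3) = mex{0} = 1
g(4) = mex{1} = 0
g(5) = mex{0} = 1
g(6) = mex{1} = 0
g(7) = mex{0} = 1
g(8) = mex{1} = 0
g(9) = mex{0} = 1
g(10) = mex{1} = 0
g(11) = mex{0} = 1
So g(11) = 1.
Row B is a plain Nim row of size 2, so its Grundy value is 2.
The value of a disjunctive sum is the nim-sum of the parts.
Combined value = 1 ⊕ 2 = 3.

3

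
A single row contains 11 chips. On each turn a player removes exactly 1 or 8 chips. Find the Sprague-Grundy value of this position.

Grundy values for subtraction set {1, 8}:
k:     0  1  2  3  4  5  6  7  8  9 10 11
g(k):  0  1  0  1  0  1  0  1  2  0  1  0
So g(11) = 0.

0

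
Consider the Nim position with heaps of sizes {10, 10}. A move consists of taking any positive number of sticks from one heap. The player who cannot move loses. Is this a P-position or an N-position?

Write each in binary and XOR column by column:
  1010  (10)
  1010  (10)
  ----
  0000  (0)
The nim-sum is 0, so this is a P-position: the player to move is in a losing position under optimal play.

P-position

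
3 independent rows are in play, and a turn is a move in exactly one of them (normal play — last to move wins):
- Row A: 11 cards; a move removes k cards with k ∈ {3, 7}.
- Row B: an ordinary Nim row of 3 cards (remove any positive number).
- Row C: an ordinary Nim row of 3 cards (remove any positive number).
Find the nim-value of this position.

0

For row A, compute g(0), g(1), … with moves {3, 7}:
k:     0  1  2  3  4  5  6  7  8  9 10 11
g(k):  0  0  0  1  1  1  0  2  2  1  0  0
So g(11) = 0.
Row B is a plain Nim row of size 3, so its Grundy value is 3.
Row C is a plain Nim row of size 3, so its Grundy value is 3.
By the Sprague-Grundy theorem, the Grundy value of a sum of independent games is the XOR of the component values.
Combined value = 0 XOR 3 XOR 3 = 0.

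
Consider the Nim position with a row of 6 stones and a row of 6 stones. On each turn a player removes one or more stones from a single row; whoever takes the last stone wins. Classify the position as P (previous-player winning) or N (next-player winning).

P-position

Nim-sum: 6 ⊕ 6 = 0.
The nim-sum is 0, so this is a P-position: the player to move is in a losing position under optimal play.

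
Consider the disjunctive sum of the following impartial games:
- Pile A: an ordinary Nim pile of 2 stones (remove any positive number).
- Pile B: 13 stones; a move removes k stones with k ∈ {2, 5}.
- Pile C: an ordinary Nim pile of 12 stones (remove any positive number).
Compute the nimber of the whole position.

15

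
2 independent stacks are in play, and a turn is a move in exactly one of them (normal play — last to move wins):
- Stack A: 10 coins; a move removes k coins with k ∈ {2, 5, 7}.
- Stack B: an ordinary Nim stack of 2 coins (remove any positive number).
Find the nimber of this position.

2

Grundy values for stack A (subtraction set {2, 5, 7}):
k:     0  1  2  3  4  5  6  7  8  9 10
g(k):  0  0  1  1  0  2  1  3  2  2  0
So g(10) = 0.
Stack B is a plain Nim stack of size 2, so its Grundy value is 2.
The value of a disjunctive sum is the nim-sum of the parts.
Combined value = 0 XOR 2 = 2.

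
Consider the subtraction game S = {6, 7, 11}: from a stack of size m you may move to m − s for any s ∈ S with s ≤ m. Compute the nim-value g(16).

2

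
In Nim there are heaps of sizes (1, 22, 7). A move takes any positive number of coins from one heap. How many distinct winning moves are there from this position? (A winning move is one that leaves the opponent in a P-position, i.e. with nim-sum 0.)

1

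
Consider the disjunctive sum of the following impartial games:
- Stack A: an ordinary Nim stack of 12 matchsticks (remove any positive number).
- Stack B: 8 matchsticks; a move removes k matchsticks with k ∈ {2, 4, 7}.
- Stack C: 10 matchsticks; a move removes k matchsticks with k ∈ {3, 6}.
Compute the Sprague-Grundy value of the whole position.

Stack A is a plain Nim stack of size 12, so its Grundy value is 12.
Build the Grundy sequence for stack B with g(k) = mex{g(k−s) : s ∈ {2, 4, 7}, s ≤ k}:
g(0) = mex{} = 0
g(1) = mex{} = 0
g(2) = mex{0} = 1
g(3) = mex{0} = 1
g(4) = mex{0,1} = 2
g(5) = mex{0,1} = 2
g(6) = mex{1,2} = 0
g(7) = mex{0,1,2} = 3
g(8) = mex{0,2} = 1
So g(8) = 1.
For stack C, compute g(0), g(1), … with moves {3, 6}:
g(0) = mex{} = 0
g(1) = mex{} = 0
g(2) = mex{} = 0
g(3) = mex{0} = 1
g(4) = mex{0} = 1
g(5) = mex{0} = 1
g(6) = mex{0,1} = 2
g(7) = mex{0,1} = 2
g(8) = mex{0,1} = 2
g(9) = mex{1,2} = 0
g(10) = mex{1,2} = 0
So g(10) = 0.
By the Sprague-Grundy theorem, the Grundy value of a sum of independent games is the XOR of the component values.
Combined value = 12 XOR 1 XOR 0 = 13.

13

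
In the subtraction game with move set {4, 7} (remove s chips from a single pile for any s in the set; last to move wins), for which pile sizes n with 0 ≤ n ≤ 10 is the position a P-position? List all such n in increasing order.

0, 1, 2, 3

Grundy values for subtraction set {4, 7}:
k:     0  1  2  3  4  5  6  7  8  9 10
g(k):  0  0  0  0  1  1  1  1  2  2  2
The P-positions (g = 0) in 0..10 are 0, 1, 2, 3.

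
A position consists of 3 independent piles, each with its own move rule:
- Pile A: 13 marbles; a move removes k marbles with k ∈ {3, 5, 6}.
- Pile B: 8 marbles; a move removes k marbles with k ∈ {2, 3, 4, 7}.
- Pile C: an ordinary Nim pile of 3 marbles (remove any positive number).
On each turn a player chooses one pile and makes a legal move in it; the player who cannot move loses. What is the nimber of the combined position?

Grundy values for pile A (subtraction set {3, 5, 6}):
k:     0  1  2  3  4  5  6  7  8  9 10 11 12 13
g(k):  0  0  0  1  1  1  2  2  2  0  0  0  1  1
So g(13) = 1.
Build the Grundy sequence for pile B with g(k) = mex{g(k−s) : s ∈ {2, 3, 4, 7}, s ≤ k}:
g(0) = mex{} = 0
g(1) = mex{} = 0
g(2) = mex{0} = 1
g(3) = mex{0} = 1
g(4) = mex{0,1} = 2
g(5) = mex{0,1} = 2
g(6) = mex{1,2} = 0
g(7) = mex{0,1,2} = 3
g(8) = mex{0,2} = 1
So g(8) = 1.
Pile C is a plain Nim pile of size 3, so its Grundy value is 3.
By the Sprague-Grundy theorem, the Grundy value of a sum of independent games is the XOR of the component values.
Combined value = 1 XOR 1 XOR 3 = 3.

3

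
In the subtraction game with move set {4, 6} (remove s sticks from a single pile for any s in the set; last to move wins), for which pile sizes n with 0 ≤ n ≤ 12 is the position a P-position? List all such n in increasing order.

0, 1, 2, 3, 10, 11, 12

Compute g(0), g(1), … for moves {4, 6}:
k:     0  1  2  3  4  5  6  7  8  9 10 11 12
g(k):  0  0  0  0  1  1  1  1  2  2  0  0  0
The P-positions (g = 0) in 0..12 are 0, 1, 2, 3, 10, 11, 12.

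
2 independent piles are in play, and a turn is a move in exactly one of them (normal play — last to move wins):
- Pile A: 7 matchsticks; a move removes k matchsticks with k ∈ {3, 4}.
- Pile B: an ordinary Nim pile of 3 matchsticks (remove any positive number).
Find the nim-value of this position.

3

For pile A, compute g(0), g(1), … with moves {3, 4}:
k:     0  1  2  3  4  5  6  7
g(k):  0  0  0  1  1  1  2  0
So g(7) = 0.
Pile B is a plain Nim pile of size 3, so its Grundy value is 3.
The value of a disjunctive sum is the nim-sum of the parts.
Combined value = 0 XOR 3 = 3.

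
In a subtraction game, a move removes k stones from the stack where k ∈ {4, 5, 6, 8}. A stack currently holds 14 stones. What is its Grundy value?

0

Compute g(0), g(1), … for moves {4, 5, 6, 8}:
k:     0  1  2  3  4  5  6  7  8  9 10 11 12 13 14
g(k):  0  0  0  0  1  1  1  1  2  2  2  2  0  0  0
So g(14) = 0.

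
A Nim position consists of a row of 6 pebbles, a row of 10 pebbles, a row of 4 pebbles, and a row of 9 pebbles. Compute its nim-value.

1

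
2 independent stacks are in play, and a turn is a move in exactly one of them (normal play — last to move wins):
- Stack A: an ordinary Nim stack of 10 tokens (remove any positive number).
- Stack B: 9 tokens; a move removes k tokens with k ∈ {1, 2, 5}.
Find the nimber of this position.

10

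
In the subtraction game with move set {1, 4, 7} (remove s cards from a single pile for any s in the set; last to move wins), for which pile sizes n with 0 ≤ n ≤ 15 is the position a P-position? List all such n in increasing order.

0, 2, 5, 8, 10, 13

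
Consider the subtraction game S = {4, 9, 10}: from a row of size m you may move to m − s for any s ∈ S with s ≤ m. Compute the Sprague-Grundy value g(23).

2

Compute g(0), g(1), … for moves {4, 9, 10}:
k:     0  1  2  3  4  5  6  7  8  9 10 11 12 13 14 15 16 17 18 19 20 21 22 23
g(k):  0  0  0  0  1  1  1  1  0  2  2  2  1  3  0  0  0  2  1  1  1  0  0  2
So g(23) = 2.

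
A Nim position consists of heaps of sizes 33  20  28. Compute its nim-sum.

Compute the nim-sum pairwise:
33 XOR 20 = 53
53 XOR 28 = 41

41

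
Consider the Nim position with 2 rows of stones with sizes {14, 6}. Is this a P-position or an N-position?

Compute the nim-sum pairwise:
14 ^ 6 = 8
The nim-sum is 8 ≠ 0, so this is an N-position: the player to move can win.

N-position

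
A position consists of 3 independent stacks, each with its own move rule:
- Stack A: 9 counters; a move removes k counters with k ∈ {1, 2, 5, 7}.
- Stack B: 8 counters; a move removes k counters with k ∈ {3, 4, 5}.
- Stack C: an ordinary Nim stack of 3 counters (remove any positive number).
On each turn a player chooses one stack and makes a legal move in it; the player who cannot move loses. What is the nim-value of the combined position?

3

Grundy values for stack A (subtraction set {1, 2, 5, 7}):
g(0) = mex{} = 0
g(1) = mex{0} = 1
g(2) = mex{0,1} = 2
g(3) = mex{1,2} = 0
g(4) = mex{0,2} = 1
g(5) = mex{0,1} = 2
g(6) = mex{1,2} = 0
g(7) = mex{0,2} = 1
g(8) = mex{0,1} = 2
g(9) = mex{1,2} = 0
So g(9) = 0.
Grundy values for stack B (subtraction set {3, 4, 5}):
k:     0  1  2  3  4  5  6  7  8
g(k):  0  0  0  1  1  1  2  2  0
So g(8) = 0.
Stack C is a plain Nim stack of size 3, so its Grundy value is 3.
By the Sprague-Grundy theorem, the Grundy value of a sum of independent games is the XOR of the component values.
Combined value = 0 ⊕ 0 ⊕ 3 = 3.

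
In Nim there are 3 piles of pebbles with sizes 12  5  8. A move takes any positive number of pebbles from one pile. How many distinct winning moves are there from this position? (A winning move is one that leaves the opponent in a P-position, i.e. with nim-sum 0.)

1

Nim-sum: 12 XOR 5 XOR 8 = 1.
The overall nim-sum is X = 1. A pile of size p has a winning move iff p XOR X < p (reduce it to p XOR X).
  12: 12 XOR 1 = 13 ≥ 12 — no move.
  5: 5 XOR 1 = 4 < 5 — winning move (to 4).
  8: 8 XOR 1 = 9 ≥ 8 — no move.
That gives 1 winning move.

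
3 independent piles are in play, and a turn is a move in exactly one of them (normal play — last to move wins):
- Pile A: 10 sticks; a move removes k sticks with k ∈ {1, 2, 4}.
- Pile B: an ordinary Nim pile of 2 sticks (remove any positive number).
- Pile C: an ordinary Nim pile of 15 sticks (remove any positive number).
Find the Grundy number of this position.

Build the Grundy sequence for pile A with g(k) = mex{g(k−s) : s ∈ {1, 2, 4}, s ≤ k}:
g(0) = mex{} = 0
g(1) = mex{0} = 1
g(2) = mex{0,1} = 2
g(3) = mex{1,2} = 0
g(4) = mex{0,2} = 1
g(5) = mex{0,1} = 2
g(6) = mex{1,2} = 0
g(7) = mex{0,2} = 1
g(8) = mex{0,1} = 2
g(9) = mex{1,2} = 0
g(10) = mex{0,2} = 1
So g(10) = 1.
Pile B is a plain Nim pile of size 2, so its Grundy value is 2.
Pile C is a plain Nim pile of size 15, so its Grundy value is 15.
The value of a disjunctive sum is the nim-sum of the parts.
Combined value = 1 ⊕ 2 ⊕ 15 = 12.

12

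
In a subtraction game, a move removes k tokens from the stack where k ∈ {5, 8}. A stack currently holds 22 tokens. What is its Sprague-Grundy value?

1

Build the Grundy sequence with g(k) = mex{g(k−s) : s ∈ {5, 8}, s ≤ k}:
k:     0  1  2  3  4  5  6  7  8  9 10 11 12 13 14 15 16 17 18 19 20 21 22
g(k):  0  0  0  0  0  1  1  1  1  1  2  2  2  0  0  0  0  0  1  1  1  1  1
So g(22) = 1.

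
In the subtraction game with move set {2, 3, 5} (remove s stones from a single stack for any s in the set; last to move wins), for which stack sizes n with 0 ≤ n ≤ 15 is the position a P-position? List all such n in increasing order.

0, 1, 7, 8, 14, 15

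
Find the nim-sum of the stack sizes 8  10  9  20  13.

Nim-sum: 8 XOR 10 XOR 9 XOR 20 XOR 13 = 18.

18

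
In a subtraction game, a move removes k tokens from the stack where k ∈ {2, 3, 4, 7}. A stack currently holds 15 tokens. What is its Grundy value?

2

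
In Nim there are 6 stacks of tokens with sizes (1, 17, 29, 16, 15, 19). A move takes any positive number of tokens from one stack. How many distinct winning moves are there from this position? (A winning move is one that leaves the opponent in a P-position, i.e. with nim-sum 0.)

5

Nim-sum: 1 XOR 17 XOR 29 XOR 16 XOR 15 XOR 19 = 1.
The overall nim-sum is X = 1. A stack of size p has a winning move iff p XOR X < p (reduce it to p XOR X).
  1: 1 XOR 1 = 0 < 1 — winning move (to 0).
  17: 17 XOR 1 = 16 < 17 — winning move (to 16).
  29: 29 XOR 1 = 28 < 29 — winning move (to 28).
  16: 16 XOR 1 = 17 ≥ 16 — no move.
  15: 15 XOR 1 = 14 < 15 — winning move (to 14).
  19: 19 XOR 1 = 18 < 19 — winning move (to 18).
That gives 5 winning moves.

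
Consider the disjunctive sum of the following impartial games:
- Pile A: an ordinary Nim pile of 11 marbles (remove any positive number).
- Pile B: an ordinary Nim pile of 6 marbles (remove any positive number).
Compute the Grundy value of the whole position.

Pile A is a plain Nim pile of size 11, so its Grundy value is 11.
Pile B is a plain Nim pile of size 6, so its Grundy value is 6.
By the Sprague-Grundy theorem, the Grundy value of a sum of independent games is the XOR of the component values.
Combined value = 11 XOR 6 = 13.

13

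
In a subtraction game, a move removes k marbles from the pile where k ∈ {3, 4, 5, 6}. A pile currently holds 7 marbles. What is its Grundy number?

Build the Grundy sequence with g(k) = mex{g(k−s) : s ∈ {3, 4, 5, 6}, s ≤ k}:
g(0) = mex{} = 0
g(1) = mex{} = 0
g(2) = mex{} = 0
g(3) = mex{0} = 1
g(4) = mex{0} = 1
g(5) = mex{0} = 1
g(6) = mex{0,1} = 2
g(7) = mex{0,1} = 2
So g(7) = 2.

2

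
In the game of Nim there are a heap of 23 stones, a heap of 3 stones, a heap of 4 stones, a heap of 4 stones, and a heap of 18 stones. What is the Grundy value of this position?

6

Nim-sum: 23 ⊕ 3 ⊕ 4 ⊕ 4 ⊕ 18 = 6.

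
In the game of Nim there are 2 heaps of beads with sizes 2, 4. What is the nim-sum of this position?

6

Compute the nim-sum pairwise:
2 XOR 4 = 6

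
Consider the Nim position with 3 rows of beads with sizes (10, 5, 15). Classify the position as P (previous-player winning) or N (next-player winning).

Bitwise XOR of the heap sizes:
  1010  (10)
  0101  (5)
  1111  (15)
  ----
  0000  (0)
The nim-sum is 0, so this is a P-position: the player to move is in a losing position under optimal play.

P-position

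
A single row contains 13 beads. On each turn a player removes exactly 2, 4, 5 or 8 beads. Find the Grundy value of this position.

0

Build the Grundy sequence with g(k) = mex{g(k−s) : s ∈ {2, 4, 5, 8}, s ≤ k}:
g(0) = mex{} = 0
g(1) = mex{} = 0
g(2) = mex{0} = 1
g(3) = mex{0} = 1
g(4) = mex{0,1} = 2
g(5) = mex{0,1} = 2
g(6) = mex{0,1,2} = 3
g(7) = mex{1,2} = 0
g(8) = mex{0,1,2,3} = 4
g(9) = mex{0,2} = 1
g(10) = mex{1,2,3,4} = 0
g(11) = mex{0,1,3} = 2
g(12) = mex{0,2,4} = 1
g(13) = mex{1,2,4} = 0
So g(13) = 0.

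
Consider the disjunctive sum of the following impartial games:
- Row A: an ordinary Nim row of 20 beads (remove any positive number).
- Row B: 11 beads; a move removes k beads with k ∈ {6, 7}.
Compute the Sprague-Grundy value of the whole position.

Row A is a plain Nim row of size 20, so its Grundy value is 20.
Build the Grundy sequence for row B with g(k) = mex{g(k−s) : s ∈ {6, 7}, s ≤ k}:
k:     0  1  2  3  4  5  6  7  8  9 10 11
g(k):  0  0  0  0  0  0  1  1  1  1  1  1
So g(11) = 1.
By the Sprague-Grundy theorem, the Grundy value of a sum of independent games is the XOR of the component values.
Combined value = 20 XOR 1 = 21.

21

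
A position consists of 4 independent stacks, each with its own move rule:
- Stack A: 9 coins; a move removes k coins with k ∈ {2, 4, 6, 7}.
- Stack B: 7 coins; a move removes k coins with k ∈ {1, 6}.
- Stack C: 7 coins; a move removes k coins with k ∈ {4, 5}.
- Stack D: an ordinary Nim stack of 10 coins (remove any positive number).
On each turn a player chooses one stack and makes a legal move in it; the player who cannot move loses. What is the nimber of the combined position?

For stack A, compute g(0), g(1), … with moves {2, 4, 6, 7}:
g(0) = mex{} = 0
g(1) = mex{} = 0
g(2) = mex{0} = 1
g(3) = mex{0} = 1
g(4) = mex{0,1} = 2
g(5) = mex{0,1} = 2
g(6) = mex{0,1,2} = 3
g(7) = mex{0,1,2} = 3
g(8) = mex{0,1,2,3} = 4
g(9) = mex{1,2,3} = 0
So g(9) = 0.
Grundy values for stack B (subtraction set {1, 6}):
g(0) = mex{} = 0
g(1) = mex{0} = 1
g(2) = mex{1} = 0
g(3) = mex{0} = 1
g(4) = mex{1} = 0
g(5) = mex{0} = 1
g(6) = mex{0,1} = 2
g(7) = mex{1,2} = 0
So g(7) = 0.
Build the Grundy sequence for stack C with g(k) = mex{g(k−s) : s ∈ {4, 5}, s ≤ k}:
k:     0  1  2  3  4  5  6  7
g(k):  0  0  0  0  1  1  1  1
So g(7) = 1.
Stack D is a plain Nim stack of size 10, so its Grundy value is 10.
The value of a disjunctive sum is the nim-sum of the parts.
Combined value = 0 ⊕ 0 ⊕ 1 ⊕ 10 = 11.

11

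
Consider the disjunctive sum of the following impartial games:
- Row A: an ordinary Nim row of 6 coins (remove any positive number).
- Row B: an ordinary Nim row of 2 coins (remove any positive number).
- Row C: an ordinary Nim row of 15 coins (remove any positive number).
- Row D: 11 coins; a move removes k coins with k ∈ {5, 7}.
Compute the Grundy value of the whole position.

Row A is a plain Nim row of size 6, so its Grundy value is 6.
Row B is a plain Nim row of size 2, so its Grundy value is 2.
Row C is a plain Nim row of size 15, so its Grundy value is 15.
Build the Grundy sequence for row D with g(k) = mex{g(k−s) : s ∈ {5, 7}, s ≤ k}:
k:     0  1  2  3  4  5  6  7  8  9 10 11
g(k):  0  0  0  0  0  1  1  1  1  1  2  2
So g(11) = 2.
By the Sprague-Grundy theorem, the Grundy value of a sum of independent games is the XOR of the component values.
Combined value = 6 ⊕ 2 ⊕ 15 ⊕ 2 = 9.

9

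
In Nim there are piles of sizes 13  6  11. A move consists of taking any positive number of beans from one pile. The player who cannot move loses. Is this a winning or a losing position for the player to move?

Losing position

Bitwise XOR of the heap sizes:
  1101  (13)
  0110  (6)
  1011  (11)
  ----
  0000  (0)
The nim-sum is 0, so this is a P-position: the player to move is in a losing position under optimal play.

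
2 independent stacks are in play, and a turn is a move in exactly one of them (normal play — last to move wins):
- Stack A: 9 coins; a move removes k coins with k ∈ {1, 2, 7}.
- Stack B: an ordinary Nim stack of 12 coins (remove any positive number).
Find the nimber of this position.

12

For stack A, compute g(0), g(1), … with moves {1, 2, 7}:
k:     0  1  2  3  4  5  6  7  8  9
g(k):  0  1  2  0  1  2  0  1  2  0
So g(9) = 0.
Stack B is a plain Nim stack of size 12, so its Grundy value is 12.
The value of a disjunctive sum is the nim-sum of the parts.
Combined value = 0 XOR 12 = 12.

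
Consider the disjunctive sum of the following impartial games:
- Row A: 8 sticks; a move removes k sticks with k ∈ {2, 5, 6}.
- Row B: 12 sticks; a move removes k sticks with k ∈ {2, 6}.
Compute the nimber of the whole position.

0

Build the Grundy sequence for row A with g(k) = mex{g(k−s) : s ∈ {2, 5, 6}, s ≤ k}:
k:     0  1  2  3  4  5  6  7  8
g(k):  0  0  1  1  0  2  1  3  0
So g(8) = 0.
Grundy values for row B (subtraction set {2, 6}):
g(0) = mex{} = 0
g(1) = mex{} = 0
g(2) = mex{0} = 1
g(3) = mex{0} = 1
g(4) = mex{1} = 0
g(5) = mex{1} = 0
g(6) = mex{0} = 1
g(7) = mex{0} = 1
g(8) = mex{1} = 0
g(9) = mex{1} = 0
g(10) = mex{0} = 1
g(11) = mex{0} = 1
g(12) = mex{1} = 0
So g(12) = 0.
The value of a disjunctive sum is the nim-sum of the parts.
Combined value = 0 ⊕ 0 = 0.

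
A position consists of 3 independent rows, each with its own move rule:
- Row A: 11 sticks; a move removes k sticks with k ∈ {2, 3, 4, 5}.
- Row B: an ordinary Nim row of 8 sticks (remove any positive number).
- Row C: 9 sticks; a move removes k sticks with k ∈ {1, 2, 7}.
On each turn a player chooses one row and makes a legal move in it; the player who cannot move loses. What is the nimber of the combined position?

10

Grundy values for row A (subtraction set {2, 3, 4, 5}):
k:     0  1  2  3  4  5  6  7  8  9 10 11
g(k):  0  0  1  1  2  2  3  0  0  1  1  2
So g(11) = 2.
Row B is a plain Nim row of size 8, so its Grundy value is 8.
Grundy values for row C (subtraction set {1, 2, 7}):
k:     0  1  2  3  4  5  6  7  8  9
g(k):  0  1  2  0  1  2  0  1  2  0
So g(9) = 0.
The value of a disjunctive sum is the nim-sum of the parts.
Combined value = 2 ⊕ 8 ⊕ 0 = 10.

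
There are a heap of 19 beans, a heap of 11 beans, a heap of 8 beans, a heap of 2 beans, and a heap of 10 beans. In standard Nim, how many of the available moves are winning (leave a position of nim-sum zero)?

Compute the nim-sum pairwise:
19 XOR 11 = 24
24 XOR 8 = 16
16 XOR 2 = 18
18 XOR 10 = 24
The overall nim-sum is X = 24. A heap of size p has a winning move iff p XOR X < p (reduce it to p XOR X).
  19: 19 XOR 24 = 11 < 19 — winning move (to 11).
  11: 11 XOR 24 = 19 ≥ 11 — no move.
  8: 8 XOR 24 = 16 ≥ 8 — no move.
  2: 2 XOR 24 = 26 ≥ 2 — no move.
  10: 10 XOR 24 = 18 ≥ 10 — no move.
That gives 1 winning move.

1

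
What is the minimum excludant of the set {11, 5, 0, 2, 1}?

3

The values 0, 1, 2 are all present; 3 is the first non-negative integer missing from the set.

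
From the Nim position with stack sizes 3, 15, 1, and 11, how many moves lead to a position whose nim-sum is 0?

1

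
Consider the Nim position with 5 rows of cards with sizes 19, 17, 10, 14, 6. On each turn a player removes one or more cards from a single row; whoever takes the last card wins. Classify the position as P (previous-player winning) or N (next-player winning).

P-position

Nim-sum: 19 XOR 17 XOR 10 XOR 14 XOR 6 = 0.
The nim-sum is 0, so this is a P-position: the player to move is in a losing position under optimal play.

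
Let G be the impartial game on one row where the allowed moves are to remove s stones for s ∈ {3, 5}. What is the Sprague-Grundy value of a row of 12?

1

Build the Grundy sequence with g(k) = mex{g(k−s) : s ∈ {3, 5}, s ≤ k}:
g(0) = mex{} = 0
g(1) = mex{} = 0
g(2) = mex{} = 0
g(3) = mex{0} = 1
g(4) = mex{0} = 1
g(5) = mex{0} = 1
g(6) = mex{0,1} = 2
g(7) = mex{0,1} = 2
g(8) = mex{1} = 0
g(9) = mex{1,2} = 0
g(10) = mex{1,2} = 0
g(11) = mex{0,2} = 1
g(12) = mex{0,2} = 1
So g(12) = 1.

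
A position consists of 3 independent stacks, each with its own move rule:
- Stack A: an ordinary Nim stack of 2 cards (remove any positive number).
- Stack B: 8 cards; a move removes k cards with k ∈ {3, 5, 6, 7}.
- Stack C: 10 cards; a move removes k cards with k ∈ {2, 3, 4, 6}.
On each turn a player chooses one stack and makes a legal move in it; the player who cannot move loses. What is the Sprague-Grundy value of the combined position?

Stack A is a plain Nim stack of size 2, so its Grundy value is 2.
Build the Grundy sequence for stack B with g(k) = mex{g(k−s) : s ∈ {3, 5, 6, 7}, s ≤ k}:
g(0) = mex{} = 0
g(1) = mex{} = 0
g(2) = mex{} = 0
g(3) = mex{0} = 1
g(4) = mex{0} = 1
g(5) = mex{0} = 1
g(6) = mex{0,1} = 2
g(7) = mex{0,1} = 2
g(8) = mex{0,1} = 2
So g(8) = 2.
Grundy values for stack C (subtraction set {2, 3, 4, 6}):
k:     0  1  2  3  4  5  6  7  8  9 10
g(k):  0  0  1  1  2  2  3  3  0  0  1
So g(10) = 1.
By the Sprague-Grundy theorem, the Grundy value of a sum of independent games is the XOR of the component values.
Combined value = 2 ⊕ 2 ⊕ 1 = 1.

1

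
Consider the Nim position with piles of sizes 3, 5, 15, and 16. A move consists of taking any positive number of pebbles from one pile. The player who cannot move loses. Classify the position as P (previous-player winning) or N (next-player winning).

Bitwise XOR of the heap sizes:
  00011  (3)
  00101  (5)
  01111  (15)
  10000  (16)
  -----
  11001  (25)
The nim-sum is 25 ≠ 0, so this is an N-position: the player to move can win.

N-position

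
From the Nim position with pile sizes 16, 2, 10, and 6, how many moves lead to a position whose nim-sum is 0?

1

In binary:
  10000  (16)
  00010  (2)
  01010  (10)
  00110  (6)
  -----
  11110  (30)
The overall nim-sum is X = 30. A pile of size p has a winning move iff p XOR X < p (reduce it to p XOR X).
  16: 16 XOR 30 = 14 < 16 — winning move (to 14).
  2: 2 XOR 30 = 28 ≥ 2 — no move.
  10: 10 XOR 30 = 20 ≥ 10 — no move.
  6: 6 XOR 30 = 24 ≥ 6 — no move.
That gives 1 winning move.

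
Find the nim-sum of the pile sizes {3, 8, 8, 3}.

In binary:
  0011  (3)
  1000  (8)
  1000  (8)
  0011  (3)
  ----
  0000  (0)

0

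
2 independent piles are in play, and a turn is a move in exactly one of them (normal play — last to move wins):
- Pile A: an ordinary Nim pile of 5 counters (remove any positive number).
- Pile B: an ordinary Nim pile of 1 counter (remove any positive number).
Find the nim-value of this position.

4

Pile A is a plain Nim pile of size 5, so its Grundy value is 5.
Pile B is a plain Nim pile of size 1, so its Grundy value is 1.
The value of a disjunctive sum is the nim-sum of the parts.
Combined value = 5 ⊕ 1 = 4.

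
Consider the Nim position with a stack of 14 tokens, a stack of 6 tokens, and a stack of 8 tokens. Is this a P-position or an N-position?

P-position

Bitwise XOR of the heap sizes:
  1110  (14)
  0110  (6)
  1000  (8)
  ----
  0000  (0)
The nim-sum is 0, so this is a P-position: the player to move is in a losing position under optimal play.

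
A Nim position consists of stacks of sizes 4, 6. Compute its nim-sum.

2

Compute the nim-sum pairwise:
4 XOR 6 = 2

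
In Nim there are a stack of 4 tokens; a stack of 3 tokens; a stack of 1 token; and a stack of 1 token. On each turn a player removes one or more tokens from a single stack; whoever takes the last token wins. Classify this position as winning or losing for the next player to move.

Winning position

Compute the nim-sum pairwise:
4 ^ 3 = 7
7 ^ 1 = 6
6 ^ 1 = 7
The nim-sum is 7 ≠ 0, so this is an N-position: the player to move can win.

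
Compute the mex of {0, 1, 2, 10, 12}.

The values 0, 1, 2 are all present; 3 is the first non-negative integer missing from the set.

3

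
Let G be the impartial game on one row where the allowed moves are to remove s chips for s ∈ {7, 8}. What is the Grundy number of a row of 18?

Build the Grundy sequence with g(k) = mex{g(k−s) : s ∈ {7, 8}, s ≤ k}:
k:     0  1  2  3  4  5  6  7  8  9 10 11 12 13 14 15 16 17 18
g(k):  0  0  0  0  0  0  0  1  1  1  1  1  1  1  2  0  0  0  0
So g(18) = 0.

0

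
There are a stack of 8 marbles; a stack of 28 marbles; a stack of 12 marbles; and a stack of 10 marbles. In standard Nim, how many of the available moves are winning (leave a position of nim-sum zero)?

Nim-sum: 8 XOR 28 XOR 12 XOR 10 = 18.
The overall nim-sum is X = 18. A stack of size p has a winning move iff p XOR X < p (reduce it to p XOR X).
  8: 8 XOR 18 = 26 ≥ 8 — no move.
  28: 28 XOR 18 = 14 < 28 — winning move (to 14).
  12: 12 XOR 18 = 30 ≥ 12 — no move.
  10: 10 XOR 18 = 24 ≥ 10 — no move.
That gives 1 winning move.

1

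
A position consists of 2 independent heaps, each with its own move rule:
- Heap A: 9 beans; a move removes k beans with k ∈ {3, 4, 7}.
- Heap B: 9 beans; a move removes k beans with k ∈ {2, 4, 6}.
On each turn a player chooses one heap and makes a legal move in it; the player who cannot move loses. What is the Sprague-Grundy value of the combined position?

Build the Grundy sequence for heap A with g(k) = mex{g(k−s) : s ∈ {3, 4, 7}, s ≤ k}:
k:     0  1  2  3  4  5  6  7  8  9
g(k):  0  0  0  1  1  1  2  2  2  3
So g(9) = 3.
Grundy values for heap B (subtraction set {2, 4, 6}):
k:     0  1  2  3  4  5  6  7  8  9
g(k):  0  0  1  1  2  2  3  3  0  0
So g(9) = 0.
The value of a disjunctive sum is the nim-sum of the parts.
Combined value = 3 XOR 0 = 3.

3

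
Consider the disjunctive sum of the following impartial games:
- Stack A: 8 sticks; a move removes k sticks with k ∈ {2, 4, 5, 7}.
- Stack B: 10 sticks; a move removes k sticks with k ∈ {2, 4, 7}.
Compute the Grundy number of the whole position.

Build the Grundy sequence for stack A with g(k) = mex{g(k−s) : s ∈ {2, 4, 5, 7}, s ≤ k}:
g(0) = mex{} = 0
g(1) = mex{} = 0
g(2) = mex{0} = 1
g(3) = mex{0} = 1
g(4) = mex{0,1} = 2
g(5) = mex{0,1} = 2
g(6) = mex{0,1,2} = 3
g(7) = mex{0,1,2} = 3
g(8) = mex{0,1,2,3} = 4
So g(8) = 4.
For stack B, compute g(0), g(1), … with moves {2, 4, 7}:
k:     0  1  2  3  4  5  6  7  8  9 10
g(k):  0  0  1  1  2  2  0  3  1  0  2
So g(10) = 2.
The value of a disjunctive sum is the nim-sum of the parts.
Combined value = 4 ⊕ 2 = 6.

6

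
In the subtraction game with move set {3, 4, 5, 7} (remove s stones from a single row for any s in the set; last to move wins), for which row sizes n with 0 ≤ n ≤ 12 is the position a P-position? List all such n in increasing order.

Build the Grundy sequence with g(k) = mex{g(k−s) : s ∈ {3, 4, 5, 7}, s ≤ k}:
g(0) = mex{} = 0
g(1) = mex{} = 0
g(2) = mex{} = 0
g(3) = mex{0} = 1
g(4) = mex{0} = 1
g(5) = mex{0} = 1
g(6) = mex{0,1} = 2
g(7) = mex{0,1} = 2
g(8) = mex{0,1} = 2
g(9) = mex{0,1,2} = 3
g(10) = mex{1,2} = 0
g(11) = mex{1,2} = 0
g(12) = mex{1,2,3} = 0
The P-positions (g = 0) in 0..12 are 0, 1, 2, 10, 11, 12.

0, 1, 2, 10, 11, 12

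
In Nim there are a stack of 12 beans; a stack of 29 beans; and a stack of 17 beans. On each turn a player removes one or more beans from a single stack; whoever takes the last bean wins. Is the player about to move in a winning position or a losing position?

Compute the nim-sum pairwise:
12 ⊕ 29 = 17
17 ⊕ 17 = 0
The nim-sum is 0, so this is a P-position: the player to move is in a losing position under optimal play.

Losing position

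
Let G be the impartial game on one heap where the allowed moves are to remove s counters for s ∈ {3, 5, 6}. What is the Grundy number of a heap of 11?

0

Grundy values for subtraction set {3, 5, 6}:
g(0) = mex{} = 0
g(1) = mex{} = 0
g(2) = mex{} = 0
g(3) = mex{0} = 1
g(4) = mex{0} = 1
g(5) = mex{0} = 1
g(6) = mex{0,1} = 2
g(7) = mex{0,1} = 2
g(8) = mex{0,1} = 2
g(9) = mex{1,2} = 0
g(10) = mex{1,2} = 0
g(11) = mex{1,2} = 0
So g(11) = 0.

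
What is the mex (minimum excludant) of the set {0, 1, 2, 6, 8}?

The values 0, 1, 2 are all present; 3 is the first non-negative integer missing from the set.

3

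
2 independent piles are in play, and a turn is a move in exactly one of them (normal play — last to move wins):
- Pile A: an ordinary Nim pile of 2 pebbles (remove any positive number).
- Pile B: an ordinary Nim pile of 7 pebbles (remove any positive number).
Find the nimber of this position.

5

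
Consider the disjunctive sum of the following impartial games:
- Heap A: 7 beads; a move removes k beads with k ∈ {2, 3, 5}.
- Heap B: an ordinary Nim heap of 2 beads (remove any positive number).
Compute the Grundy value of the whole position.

For heap A, compute g(0), g(1), … with moves {2, 3, 5}:
k:     0  1  2  3  4  5  6  7
g(k):  0  0  1  1  2  2  3  0
So g(7) = 0.
Heap B is a plain Nim heap of size 2, so its Grundy value is 2.
The value of a disjunctive sum is the nim-sum of the parts.
Combined value = 0 XOR 2 = 2.

2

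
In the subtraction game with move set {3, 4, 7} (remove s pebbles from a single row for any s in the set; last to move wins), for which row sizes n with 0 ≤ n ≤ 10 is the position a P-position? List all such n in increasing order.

0, 1, 2, 10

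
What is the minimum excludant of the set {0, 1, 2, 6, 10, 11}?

3

The values 0, 1, 2 are all present; 3 is the first non-negative integer missing from the set.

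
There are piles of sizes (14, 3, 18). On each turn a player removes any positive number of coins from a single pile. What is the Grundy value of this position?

31

Nim-sum: 14 XOR 3 XOR 18 = 31.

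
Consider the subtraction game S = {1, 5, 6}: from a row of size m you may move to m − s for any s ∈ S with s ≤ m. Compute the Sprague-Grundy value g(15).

0

Grundy values for subtraction set {1, 5, 6}:
k:     0  1  2  3  4  5  6  7  8  9 10 11 12 13 14 15
g(k):  0  1  0  1  0  1  2  3  2  3  2  0  1  0  1  0
So g(15) = 0.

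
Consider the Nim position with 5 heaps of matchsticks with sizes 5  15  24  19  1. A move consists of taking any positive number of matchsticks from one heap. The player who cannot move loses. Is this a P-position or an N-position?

Compute the nim-sum pairwise:
5 ⊕ 15 = 10
10 ⊕ 24 = 18
18 ⊕ 19 = 1
1 ⊕ 1 = 0
The nim-sum is 0, so this is a P-position: the player to move is in a losing position under optimal play.

P-position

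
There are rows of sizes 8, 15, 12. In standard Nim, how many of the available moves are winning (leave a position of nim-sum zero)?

3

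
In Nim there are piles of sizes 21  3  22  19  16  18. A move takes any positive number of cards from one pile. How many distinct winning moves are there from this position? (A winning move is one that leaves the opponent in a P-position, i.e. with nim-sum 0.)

Nim-sum: 21 ^ 3 ^ 22 ^ 19 ^ 16 ^ 18 = 17.
The overall nim-sum is X = 17. A pile of size p has a winning move iff p XOR X < p (reduce it to p XOR X).
  21: 21 XOR 17 = 4 < 21 — winning move (to 4).
  3: 3 XOR 17 = 18 ≥ 3 — no move.
  22: 22 XOR 17 = 7 < 22 — winning move (to 7).
  19: 19 XOR 17 = 2 < 19 — winning move (to 2).
  16: 16 XOR 17 = 1 < 16 — winning move (to 1).
  18: 18 XOR 17 = 3 < 18 — winning move (to 3).
That gives 5 winning moves.

5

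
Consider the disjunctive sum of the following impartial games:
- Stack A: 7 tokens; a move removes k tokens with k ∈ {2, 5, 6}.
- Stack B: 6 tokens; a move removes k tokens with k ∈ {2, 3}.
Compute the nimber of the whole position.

For stack A, compute g(0), g(1), … with moves {2, 5, 6}:
g(0) = mex{} = 0
g(1) = mex{} = 0
g(2) = mex{0} = 1
g(3) = mex{0} = 1
g(4) = mex{1} = 0
g(5) = mex{0,1} = 2
g(6) = mex{0} = 1
g(7) = mex{0,1,2} = 3
So g(7) = 3.
For stack B, compute g(0), g(1), … with moves {2, 3}:
k:     0  1  2  3  4  5  6
g(k):  0  0  1  1  2  0  0
So g(6) = 0.
The value of a disjunctive sum is the nim-sum of the parts.
Combined value = 3 ⊕ 0 = 3.

3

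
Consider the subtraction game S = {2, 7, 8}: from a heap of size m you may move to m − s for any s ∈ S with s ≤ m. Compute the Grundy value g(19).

0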